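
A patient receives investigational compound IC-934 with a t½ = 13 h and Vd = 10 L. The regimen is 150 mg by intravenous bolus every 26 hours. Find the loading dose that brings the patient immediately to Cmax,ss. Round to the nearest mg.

200 mg

f = (1/2)^(26/13) ≈ 0.250000; accumulation ratio R = 1/(1−f) ≈ 1.33333.
Loading dose to hit Cmax,ss on first dose: D_load = D_maint·R ≈ 150 × 1.33333 ≈ 200.00 mg.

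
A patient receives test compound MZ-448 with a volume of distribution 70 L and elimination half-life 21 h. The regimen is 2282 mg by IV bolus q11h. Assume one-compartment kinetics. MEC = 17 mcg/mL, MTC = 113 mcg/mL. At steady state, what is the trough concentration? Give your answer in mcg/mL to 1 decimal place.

74.5 mcg/mL

Over one 11-h interval, 11/21 ≈ 0.52381 half-lives elapse, leaving f ≈ 0.6955 of each dose.
At steady state, accumulation factor R = 1/(1 − e^(−kτ)) ≈ 3.2841.
Each bolus raises the concentration by D/Vd = 2282/70 ≈ 32.600 mcg/mL.
Cmax,ss = C₀/(1 − f) ≈ 32.600/0.3045 ≈ 107.061 mcg/mL.
One interval later, Cmin,ss = Cmax,ss·e^(−kτ) ≈ 107.061 × 0.6955 ≈ 74.461 mcg/mL.
Trough 74.5 mcg/mL vs MEC 17 mcg/mL: adequate.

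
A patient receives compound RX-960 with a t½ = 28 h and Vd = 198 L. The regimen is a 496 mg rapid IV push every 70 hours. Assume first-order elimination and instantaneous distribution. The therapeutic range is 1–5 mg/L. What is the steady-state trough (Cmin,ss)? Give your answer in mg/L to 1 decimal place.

Over one 70-h interval, 70/28 ≈ 2.5 half-lives elapse, leaving f ≈ 0.1768 of each dose.
At steady state, accumulation factor R = 1/(1 − e^(−kτ)) ≈ 1.2148.
Each bolus raises the concentration by D/Vd = 496/198 ≈ 2.505 mg/L.
Cmax,ss = C₀/(1 − f) ≈ 2.505/0.8232 ≈ 3.043 mg/L.
Steady-state trough Cmin,ss = Cmax,ss·f ≈ 3.043 × 0.1768 ≈ 0.538 mg/L.
Trough 0.5 mg/L vs MEC 1 mg/L: subtherapeutic.

0.5 mg/L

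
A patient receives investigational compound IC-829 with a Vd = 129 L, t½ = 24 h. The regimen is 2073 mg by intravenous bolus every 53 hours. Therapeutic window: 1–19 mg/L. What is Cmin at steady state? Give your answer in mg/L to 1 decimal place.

Over one 53-h interval, 53/24 ≈ 2.2083 half-lives elapse, leaving f ≈ 0.2164 of each dose.
At steady state, accumulation factor R = 1/(1 − e^(−kτ)) ≈ 1.2762.
Each bolus raises the concentration by D/Vd = 2073/129 ≈ 16.070 mg/L.
Steady-state peak Cmax,ss = C₀·R ≈ 16.070 × 1.2762 ≈ 20.509 mg/L.
Steady-state trough Cmin,ss = Cmax,ss·f ≈ 20.509 × 0.2164 ≈ 4.438 mg/L.
Trough 4.4 mg/L vs MEC 1 mg/L: adequate.

4.4 mg/L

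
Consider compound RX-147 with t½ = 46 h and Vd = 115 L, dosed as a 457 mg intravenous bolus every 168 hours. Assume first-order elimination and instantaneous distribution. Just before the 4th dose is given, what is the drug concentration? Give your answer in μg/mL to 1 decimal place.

0.3 μg/mL

f = (1/2)^(τ/t½) = (1/2)^(168/46) ≈ 0.0795.
C₀ = D/Vd = 457/115 ≈ 3.974 μg/mL.
Before the 4th dose, 3 doses have been given. Superposition: Cmin = C₀·(f + f² + … + f^3).
≈ 3.974 × (0.0795 + 0.0063 + 0.0005) ≈ 3.974 × 0.0863 ≈ 0.343 μg/mL.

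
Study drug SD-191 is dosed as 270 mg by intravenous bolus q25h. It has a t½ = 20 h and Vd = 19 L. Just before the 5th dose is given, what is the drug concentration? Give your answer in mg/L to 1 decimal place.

10.0 mg/L

f = (1/2)^(τ/t½) = (1/2)^(25/20) ≈ 0.4204.
C₀ = D/Vd = 270/19 ≈ 14.211 mg/L.
Before the 5th dose, 4 doses have been given. Superposition: Cmin = C₀·(f + f² + … + f^4).
≈ 14.211 × (0.4204 + 0.1767 + 0.0743 + 0.0312) ≈ 14.211 × 0.7026 ≈ 9.985 mg/L.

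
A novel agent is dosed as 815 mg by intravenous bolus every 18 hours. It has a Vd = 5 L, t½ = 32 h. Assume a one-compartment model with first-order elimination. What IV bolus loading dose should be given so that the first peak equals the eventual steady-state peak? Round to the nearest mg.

f = (1/2)^(18/32) ≈ 0.677128; accumulation ratio R = 1/(1−f) ≈ 3.09720.
Loading dose to hit Cmax,ss on first dose: D_load = D_maint·R ≈ 815 × 3.09720 ≈ 2524.22 mg.

2524 mg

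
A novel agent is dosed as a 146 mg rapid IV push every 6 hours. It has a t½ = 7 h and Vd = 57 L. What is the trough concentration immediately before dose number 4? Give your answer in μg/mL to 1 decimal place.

2.6 μg/mL

f = (1/2)^(τ/t½) = (1/2)^(6/7) ≈ 0.5520.
C₀ = D/Vd = 146/57 ≈ 2.561 μg/mL.
Before the 4th dose, 3 doses have been given. Superposition: Cmin = C₀·(f + f² + … + f^3).
≈ 2.561 × (0.5520 + 0.3047 + 0.1682) ≈ 2.561 × 1.0249 ≈ 2.625 μg/mL.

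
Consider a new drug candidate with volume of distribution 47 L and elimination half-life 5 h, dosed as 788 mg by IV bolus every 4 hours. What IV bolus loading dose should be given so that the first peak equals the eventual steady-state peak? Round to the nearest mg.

f = (1/2)^(4/5) ≈ 0.574349; accumulation ratio R = 1/(1−f) ≈ 2.34934.
Loading dose to hit Cmax,ss on first dose: D_load = D_maint·R ≈ 788 × 2.34934 ≈ 1851.28 mg.

1851 mg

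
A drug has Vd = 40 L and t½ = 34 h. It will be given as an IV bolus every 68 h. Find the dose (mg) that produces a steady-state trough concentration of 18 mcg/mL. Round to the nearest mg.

τ/t½ = 68/34 ≈ 2, so f = (1/2)^(68/34) ≈ 0.250000.
Cmin,ss = (D/Vd)·f/(1−f), so D = Cmin,ss·Vd·(1−f)/f.
D = 18 × 40 × (1−f)/f ≈ 18 × 40 × 3.00000 ≈ 2160.00 mg.

2160 mg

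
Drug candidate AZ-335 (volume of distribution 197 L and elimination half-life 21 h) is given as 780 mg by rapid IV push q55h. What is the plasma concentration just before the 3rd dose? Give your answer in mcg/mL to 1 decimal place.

0.7 mcg/mL

f = (1/2)^(τ/t½) = (1/2)^(55/21) ≈ 0.1628.
C₀ = D/Vd = 780/197 ≈ 3.959 mcg/mL.
Before the 3rd dose, 2 doses have been given. Superposition: Cmin = C₀·(f + f²).
≈ 3.959 × (0.1628 + 0.0265) ≈ 3.959 × 0.1893 ≈ 0.749 mcg/mL.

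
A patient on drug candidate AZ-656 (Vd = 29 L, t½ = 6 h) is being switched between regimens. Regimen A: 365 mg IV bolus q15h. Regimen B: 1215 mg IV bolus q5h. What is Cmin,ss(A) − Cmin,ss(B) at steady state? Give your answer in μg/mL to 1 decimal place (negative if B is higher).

-50.9 μg/mL

Regimen A: f = (1/2)^(15/6) ≈ 0.1768; Cmin,ss = (365/29)·f/(1−f) ≈ 2.703 μg/mL.
Regimen B: f = (1/2)^(5/6) ≈ 0.5612; Cmin,ss = (1215/29)·f/(1−f) ≈ 53.583 μg/mL.
Difference ≈ 2.703 − 53.583 ≈ -50.880 μg/mL.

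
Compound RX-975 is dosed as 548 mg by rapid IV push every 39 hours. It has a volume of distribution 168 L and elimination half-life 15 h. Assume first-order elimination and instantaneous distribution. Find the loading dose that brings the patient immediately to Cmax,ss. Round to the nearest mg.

f = (1/2)^(39/15) ≈ 0.164938; accumulation ratio R = 1/(1−f) ≈ 1.19752.
Loading dose to hit Cmax,ss on first dose: D_load = D_maint·R ≈ 548 × 1.19752 ≈ 656.24 mg.

656 mg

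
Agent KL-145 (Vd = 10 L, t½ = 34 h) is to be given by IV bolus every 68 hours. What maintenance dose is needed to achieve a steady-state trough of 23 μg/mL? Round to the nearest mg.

690 mg

τ/t½ = 68/34 ≈ 2, so f = (1/2)^(68/34) ≈ 0.250000.
Cmin,ss = (D/Vd)·f/(1−f), so D = Cmin,ss·Vd·(1−f)/f.
D = 23 × 10 × (1−f)/f ≈ 23 × 10 × 3.00000 ≈ 690.00 mg.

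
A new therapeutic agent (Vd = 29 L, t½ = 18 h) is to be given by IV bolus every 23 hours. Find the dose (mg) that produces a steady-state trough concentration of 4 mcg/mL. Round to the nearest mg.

165 mg

τ/t½ = 23/18 ≈ 1.2778, so f = (1/2)^(23/18) ≈ 0.412430.
Cmin,ss = (D/Vd)·f/(1−f), so D = Cmin,ss·Vd·(1−f)/f.
D = 4 × 29 × (1−f)/f ≈ 4 × 29 × 1.42465 ≈ 165.26 mg.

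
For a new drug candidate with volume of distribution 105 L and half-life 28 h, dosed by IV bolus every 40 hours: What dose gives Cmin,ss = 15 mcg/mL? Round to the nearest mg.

2665 mg

τ/t½ = 40/28 ≈ 1.4286, so f = (1/2)^(40/28) ≈ 0.371499.
Cmin,ss = (D/Vd)·f/(1−f), so D = Cmin,ss·Vd·(1−f)/f.
D = 15 × 105 × (1−f)/f ≈ 15 × 105 × 1.69180 ≈ 2664.59 mg.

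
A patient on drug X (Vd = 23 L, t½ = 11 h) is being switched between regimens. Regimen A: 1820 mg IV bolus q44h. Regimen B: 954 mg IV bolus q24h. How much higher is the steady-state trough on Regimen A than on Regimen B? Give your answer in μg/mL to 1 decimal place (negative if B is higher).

-6.5 μg/mL

Regimen A: f = (1/2)^(44/11) ≈ 0.0625; Cmin,ss = (1820/23)·f/(1−f) ≈ 5.275 μg/mL.
Regimen B: f = (1/2)^(24/11) ≈ 0.2204; Cmin,ss = (954/23)·f/(1−f) ≈ 11.726 μg/mL.
Difference ≈ 5.275 − 11.726 ≈ -6.451 μg/mL.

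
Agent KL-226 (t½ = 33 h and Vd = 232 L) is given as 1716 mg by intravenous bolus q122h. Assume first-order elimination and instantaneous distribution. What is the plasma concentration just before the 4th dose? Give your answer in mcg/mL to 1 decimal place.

f = (1/2)^(τ/t½) = (1/2)^(122/33) ≈ 0.0771.
C₀ = D/Vd = 1716/232 ≈ 7.397 mcg/mL.
Before the 4th dose, 3 doses have been given. Superposition: Cmin = C₀·(f + f² + … + f^3).
≈ 7.397 × (0.0771 + 0.0059 + 0.0005) ≈ 7.397 × 0.0835 ≈ 0.618 mcg/mL.

0.6 mcg/mL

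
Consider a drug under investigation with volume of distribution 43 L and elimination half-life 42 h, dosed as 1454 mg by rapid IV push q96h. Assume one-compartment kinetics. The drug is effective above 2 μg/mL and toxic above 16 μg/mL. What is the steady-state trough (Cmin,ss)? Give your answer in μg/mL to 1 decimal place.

8.7 μg/mL

Over one 96-h interval, 96/42 ≈ 2.2857 half-lives elapse, leaving f ≈ 0.2051 of each dose.
At steady state, accumulation factor R = 1/(1 − e^(−kτ)) ≈ 1.2580.
Single-dose peak C₀ = D/Vd = 1454/43 ≈ 33.814 μg/mL.
Steady-state peak Cmax,ss = C₀·R ≈ 33.814 × 1.2580 ≈ 42.538 μg/mL.
One interval later, Cmin,ss = Cmax,ss·e^(−kτ) ≈ 42.538 × 0.2051 ≈ 8.725 μg/mL.
Trough 8.7 μg/mL vs MEC 2 μg/mL: adequate.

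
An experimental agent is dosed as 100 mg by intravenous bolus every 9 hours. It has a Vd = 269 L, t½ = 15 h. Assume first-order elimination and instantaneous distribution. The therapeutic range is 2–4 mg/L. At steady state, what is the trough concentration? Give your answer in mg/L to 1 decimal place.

0.7 mg/L

τ/t½ = 9/15 ≈ 0.6, so fraction remaining f = (1/2)^(9/15) ≈ 0.6598.
Single-dose peak C₀ = D/Vd = 100/269 ≈ 0.372 mg/L.
Steady-state trough Cmin,ss = C₀·f/(1−f) ≈ 0.372 × 0.6598/0.3402 ≈ 0.721 mg/L.
Trough 0.7 mg/L vs MEC 2 mg/L: subtherapeutic.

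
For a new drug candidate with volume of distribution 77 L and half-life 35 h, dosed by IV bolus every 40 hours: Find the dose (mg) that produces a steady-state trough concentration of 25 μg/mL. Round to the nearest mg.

τ/t½ = 40/35 ≈ 1.1429, so f = (1/2)^(40/35) ≈ 0.452862.
Cmin,ss = (D/Vd)·f/(1−f), so D = Cmin,ss·Vd·(1−f)/f.
D = 25 × 77 × (1−f)/f ≈ 25 × 77 × 1.20818 ≈ 2325.75 mg.

2326 mg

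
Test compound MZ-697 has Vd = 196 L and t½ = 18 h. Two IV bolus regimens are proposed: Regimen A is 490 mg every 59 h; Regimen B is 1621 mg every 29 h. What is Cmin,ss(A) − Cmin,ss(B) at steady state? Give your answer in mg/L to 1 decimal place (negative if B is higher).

-3.7 mg/L

Regimen A: f = (1/2)^(59/18) ≈ 0.1031; Cmin,ss = (490/196)·f/(1−f) ≈ 0.287 mg/L.
Regimen B: f = (1/2)^(29/18) ≈ 0.3273; Cmin,ss = (1621/196)·f/(1−f) ≈ 4.024 mg/L.
Difference ≈ 0.287 − 4.024 ≈ -3.737 mg/L.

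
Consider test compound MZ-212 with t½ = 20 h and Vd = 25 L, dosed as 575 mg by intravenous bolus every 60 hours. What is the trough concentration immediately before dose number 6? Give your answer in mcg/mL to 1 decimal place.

f = (1/2)^(τ/t½) = (1/2)^(60/20) ≈ 0.1250.
C₀ = D/Vd = 575/25 ≈ 23.000 mcg/mL.
Before the 6th dose, 5 doses have been given. Superposition: Cmin = C₀·(f + f² + … + f^5).
≈ 23.000 × (0.1250 + 0.0156 + 0.0020 + 0.0002 + 0.0000) ≈ 23.000 × 0.1428 ≈ 3.284 mcg/mL.

3.3 mcg/mL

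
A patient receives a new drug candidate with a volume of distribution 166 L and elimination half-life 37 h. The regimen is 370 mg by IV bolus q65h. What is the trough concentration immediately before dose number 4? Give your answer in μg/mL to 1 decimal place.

f = (1/2)^(τ/t½) = (1/2)^(65/37) ≈ 0.2959.
C₀ = D/Vd = 370/166 ≈ 2.229 μg/mL.
Before the 4th dose, 3 doses have been given. Superposition: Cmin = C₀·(f + f² + … + f^3).
≈ 2.229 × (0.2959 + 0.0876 + 0.0259) ≈ 2.229 × 0.4094 ≈ 0.913 μg/mL.

0.9 μg/mL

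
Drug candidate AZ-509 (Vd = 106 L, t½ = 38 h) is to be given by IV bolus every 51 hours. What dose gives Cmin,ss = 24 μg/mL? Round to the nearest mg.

τ/t½ = 51/38 ≈ 1.3421, so f = (1/2)^(51/38) ≈ 0.394445.
Cmin,ss = (D/Vd)·f/(1−f), so D = Cmin,ss·Vd·(1−f)/f.
D = 24 × 106 × (1−f)/f ≈ 24 × 106 × 1.53521 ≈ 3905.57 mg.

3906 mg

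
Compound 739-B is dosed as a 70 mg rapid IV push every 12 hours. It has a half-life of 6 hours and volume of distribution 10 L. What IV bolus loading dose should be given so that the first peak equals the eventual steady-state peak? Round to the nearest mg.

f = (1/2)^(12/6) ≈ 0.250000; accumulation ratio R = 1/(1−f) ≈ 1.33333.
Loading dose to hit Cmax,ss on first dose: D_load = D_maint·R ≈ 70 × 1.33333 ≈ 93.33 mg.

93 mg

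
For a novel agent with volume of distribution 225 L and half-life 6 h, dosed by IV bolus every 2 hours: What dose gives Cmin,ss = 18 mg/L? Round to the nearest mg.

1053 mg

τ/t½ = 2/6 ≈ 0.33333, so f = (1/2)^(2/6) ≈ 0.793701.
Cmin,ss = (D/Vd)·f/(1−f), so D = Cmin,ss·Vd·(1−f)/f.
D = 18 × 225 × (1−f)/f ≈ 18 × 225 × 0.25992 ≈ 1052.68 mg.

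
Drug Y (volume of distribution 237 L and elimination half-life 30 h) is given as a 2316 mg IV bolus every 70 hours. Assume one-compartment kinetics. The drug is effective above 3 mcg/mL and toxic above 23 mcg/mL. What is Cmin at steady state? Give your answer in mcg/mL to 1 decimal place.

k = ln2/t½ = ln2/30 ≈ 0.023105 h⁻¹; fraction remaining f = e^(−kτ) = e^(−0.023105×70) ≈ 0.1984.
Single-dose peak C₀ = D/Vd = 2316/237 ≈ 9.772 mcg/mL.
Steady-state trough Cmin,ss = C₀·f/(1−f) ≈ 9.772 × 0.1984/0.8016 ≈ 2.419 mcg/mL.
Trough 2.4 mcg/mL vs MEC 3 mcg/mL: subtherapeutic.

2.4 mcg/mL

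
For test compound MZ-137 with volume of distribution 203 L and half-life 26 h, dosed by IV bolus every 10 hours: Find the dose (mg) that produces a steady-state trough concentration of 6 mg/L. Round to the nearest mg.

τ/t½ = 10/26 ≈ 0.38462, so f = (1/2)^(10/26) ≈ 0.765983.
Cmin,ss = (D/Vd)·f/(1−f), so D = Cmin,ss·Vd·(1−f)/f.
D = 6 × 203 × (1−f)/f ≈ 6 × 203 × 0.30551 ≈ 372.11 mg.

372 mg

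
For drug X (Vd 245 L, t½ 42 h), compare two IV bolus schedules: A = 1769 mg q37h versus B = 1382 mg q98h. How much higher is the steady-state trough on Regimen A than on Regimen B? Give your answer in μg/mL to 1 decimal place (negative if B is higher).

7.2 μg/mL

Regimen A: f = (1/2)^(37/42) ≈ 0.5430; Cmin,ss = (1769/245)·f/(1−f) ≈ 8.579 μg/mL.
Regimen B: f = (1/2)^(98/42) ≈ 0.1984; Cmin,ss = (1382/245)·f/(1−f) ≈ 1.396 μg/mL.
Difference ≈ 8.579 − 1.396 ≈ 7.183 μg/mL.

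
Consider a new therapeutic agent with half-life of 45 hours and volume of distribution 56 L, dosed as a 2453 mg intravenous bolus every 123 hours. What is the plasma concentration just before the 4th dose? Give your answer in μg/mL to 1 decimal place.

f = (1/2)^(τ/t½) = (1/2)^(123/45) ≈ 0.1504.
C₀ = D/Vd = 2453/56 ≈ 43.804 μg/mL.
Before the 4th dose, 3 doses have been given. Superposition: Cmin = C₀·(f + f² + … + f^3).
≈ 43.804 × (0.1504 + 0.0226 + 0.0034) ≈ 43.804 × 0.1764 ≈ 7.727 μg/mL.

7.7 μg/mL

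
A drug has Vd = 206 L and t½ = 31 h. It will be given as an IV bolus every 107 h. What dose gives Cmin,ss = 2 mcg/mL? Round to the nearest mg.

τ/t½ = 107/31 ≈ 3.4516, so f = (1/2)^(107/31) ≈ 0.091403.
Cmin,ss = (D/Vd)·f/(1−f), so D = Cmin,ss·Vd·(1−f)/f.
D = 2 × 206 × (1−f)/f ≈ 2 × 206 × 9.94056 ≈ 4095.51 mg.

4096 mg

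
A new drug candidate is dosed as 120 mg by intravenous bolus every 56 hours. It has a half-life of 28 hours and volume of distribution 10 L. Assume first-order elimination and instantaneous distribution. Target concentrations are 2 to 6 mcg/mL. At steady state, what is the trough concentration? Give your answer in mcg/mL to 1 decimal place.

4.0 mcg/mL

τ = 56 h = 2 half-lives, so f = (1/2)^2 = 0.25.
At steady state, R = 1/(1 − 0.25) = 4/3.
Single-dose peak C₀ = D/Vd = 120/10 = 12 mcg/mL.
Steady-state peak Cmax,ss = C₀·R = 12 × 4/3 ≈ 16.000 mcg/mL.
Steady-state trough Cmin,ss = Cmax,ss·f ≈ 16.000 × 0.25 ≈ 4.000 mcg/mL.
Trough 4.0 mcg/mL vs MEC 2 mcg/mL: adequate.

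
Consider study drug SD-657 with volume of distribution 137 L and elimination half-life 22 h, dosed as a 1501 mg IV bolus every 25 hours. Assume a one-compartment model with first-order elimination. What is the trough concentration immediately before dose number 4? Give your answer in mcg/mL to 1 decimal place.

f = (1/2)^(τ/t½) = (1/2)^(25/22) ≈ 0.4549.
C₀ = D/Vd = 1501/137 ≈ 10.956 mcg/mL.
Before the 4th dose, 3 doses have been given. Superposition: Cmin = C₀·(f + f² + … + f^3).
≈ 10.956 × (0.4549 + 0.2069 + 0.0941) ≈ 10.956 × 0.7559 ≈ 8.282 mcg/mL.

8.3 mcg/mL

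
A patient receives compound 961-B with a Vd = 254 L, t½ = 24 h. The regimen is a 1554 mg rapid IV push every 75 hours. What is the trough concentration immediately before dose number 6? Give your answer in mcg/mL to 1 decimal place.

0.8 mcg/mL

f = (1/2)^(τ/t½) = (1/2)^(75/24) ≈ 0.1146.
C₀ = D/Vd = 1554/254 ≈ 6.118 mcg/mL.
Before the 6th dose, 5 doses have been given. Superposition: Cmin = C₀·(f + f² + … + f^5).
≈ 6.118 × (0.1146 + 0.0131 + 0.0015 + 0.0002 + 0.0000) ≈ 6.118 × 0.1294 ≈ 0.792 mcg/mL.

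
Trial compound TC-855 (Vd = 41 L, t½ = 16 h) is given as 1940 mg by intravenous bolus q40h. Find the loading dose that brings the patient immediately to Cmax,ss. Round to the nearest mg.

f = (1/2)^(40/16) ≈ 0.176777; accumulation ratio R = 1/(1−f) ≈ 1.21474.
Loading dose to hit Cmax,ss on first dose: D_load = D_maint·R ≈ 1940 × 1.21474 ≈ 2356.60 mg.

2357 mg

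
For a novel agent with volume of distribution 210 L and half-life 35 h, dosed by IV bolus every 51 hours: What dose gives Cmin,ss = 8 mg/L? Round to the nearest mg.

2933 mg

τ/t½ = 51/35 ≈ 1.4571, so f = (1/2)^(51/35) ≈ 0.364214.
Cmin,ss = (D/Vd)·f/(1−f), so D = Cmin,ss·Vd·(1−f)/f.
D = 8 × 210 × (1−f)/f ≈ 8 × 210 × 1.74564 ≈ 2932.68 mg.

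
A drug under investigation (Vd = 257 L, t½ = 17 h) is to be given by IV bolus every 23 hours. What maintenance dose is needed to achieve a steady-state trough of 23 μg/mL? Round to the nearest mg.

τ/t½ = 23/17 ≈ 1.3529, so f = (1/2)^(23/17) ≈ 0.391493.
Cmin,ss = (D/Vd)·f/(1−f), so D = Cmin,ss·Vd·(1−f)/f.
D = 23 × 257 × (1−f)/f ≈ 23 × 257 × 1.55432 ≈ 9187.59 mg.

9188 mg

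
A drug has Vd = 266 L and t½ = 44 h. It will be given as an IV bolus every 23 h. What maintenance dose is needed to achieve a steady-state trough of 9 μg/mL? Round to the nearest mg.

τ/t½ = 23/44 ≈ 0.52273, so f = (1/2)^(23/44) ≈ 0.696055.
Cmin,ss = (D/Vd)·f/(1−f), so D = Cmin,ss·Vd·(1−f)/f.
D = 9 × 266 × (1−f)/f ≈ 9 × 266 × 0.43667 ≈ 1045.39 mg.

1045 mg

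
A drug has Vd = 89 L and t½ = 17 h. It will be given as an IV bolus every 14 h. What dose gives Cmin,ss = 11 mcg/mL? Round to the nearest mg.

τ/t½ = 14/17 ≈ 0.82353, so f = (1/2)^(14/17) ≈ 0.565058.
Cmin,ss = (D/Vd)·f/(1−f), so D = Cmin,ss·Vd·(1−f)/f.
D = 11 × 89 × (1−f)/f ≈ 11 × 89 × 0.76973 ≈ 753.57 mg.

754 mg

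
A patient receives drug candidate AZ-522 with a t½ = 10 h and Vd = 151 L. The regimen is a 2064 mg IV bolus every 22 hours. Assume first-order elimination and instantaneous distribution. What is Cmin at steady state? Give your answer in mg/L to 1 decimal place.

3.8 mg/L

τ/t½ = 22/10 ≈ 2.2, so fraction remaining f = (1/2)^(22/10) ≈ 0.2176.
At steady state, accumulation factor R = 1/(1 − e^(−kτ)) ≈ 1.2781.
Each bolus raises the concentration by D/Vd = 2064/151 ≈ 13.669 mg/L.
Steady-state peak Cmax,ss = C₀·R ≈ 13.669 × 1.2781 ≈ 17.470 mg/L.
Steady-state trough Cmin,ss = Cmax,ss·f ≈ 17.470 × 0.2176 ≈ 3.801 mg/L.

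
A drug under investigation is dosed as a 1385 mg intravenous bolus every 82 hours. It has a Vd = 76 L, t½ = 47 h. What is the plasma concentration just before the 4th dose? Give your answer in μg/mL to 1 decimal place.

f = (1/2)^(τ/t½) = (1/2)^(82/47) ≈ 0.2984.
C₀ = D/Vd = 1385/76 ≈ 18.224 μg/mL.
Before the 4th dose, 3 doses have been given. Superposition: Cmin = C₀·(f + f² + … + f^3).
≈ 18.224 × (0.2984 + 0.0890 + 0.0266) ≈ 18.224 × 0.4140 ≈ 7.545 μg/mL.

7.5 μg/mL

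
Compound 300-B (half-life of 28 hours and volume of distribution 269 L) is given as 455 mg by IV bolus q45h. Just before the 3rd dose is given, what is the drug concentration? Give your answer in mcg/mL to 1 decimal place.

f = (1/2)^(τ/t½) = (1/2)^(45/28) ≈ 0.3282.
C₀ = D/Vd = 455/269 ≈ 1.691 mcg/mL.
Before the 3rd dose, 2 doses have been given. Superposition: Cmin = C₀·(f + f²).
≈ 1.691 × (0.3282 + 0.1077) ≈ 1.691 × 0.4359 ≈ 0.737 mcg/mL.

0.7 mcg/mL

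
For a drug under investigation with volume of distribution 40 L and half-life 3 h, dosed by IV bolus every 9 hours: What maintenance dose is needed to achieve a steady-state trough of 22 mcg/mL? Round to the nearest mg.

τ/t½ = 9/3 ≈ 3, so f = (1/2)^(9/3) ≈ 0.125000.
Cmin,ss = (D/Vd)·f/(1−f), so D = Cmin,ss·Vd·(1−f)/f.
D = 22 × 40 × (1−f)/f ≈ 22 × 40 × 7.00000 ≈ 6160.00 mg.

6160 mg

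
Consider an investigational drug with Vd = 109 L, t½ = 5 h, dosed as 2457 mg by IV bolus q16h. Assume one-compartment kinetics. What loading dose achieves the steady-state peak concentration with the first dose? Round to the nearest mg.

f = (1/2)^(16/5) ≈ 0.108819; accumulation ratio R = 1/(1−f) ≈ 1.12211.
Loading dose to hit Cmax,ss on first dose: D_load = D_maint·R ≈ 2457 × 1.12211 ≈ 2757.02 mg.

2757 mg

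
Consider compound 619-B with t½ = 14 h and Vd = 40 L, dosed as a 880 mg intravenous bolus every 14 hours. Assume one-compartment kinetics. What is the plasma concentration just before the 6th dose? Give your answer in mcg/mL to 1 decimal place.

f = (1/2)^(τ/t½) = (1/2)^(14/14) ≈ 0.5000.
C₀ = D/Vd = 880/40 ≈ 22.000 mcg/mL.
Before the 6th dose, 5 doses have been given. Superposition: Cmin = C₀·(f + f² + … + f^5).
≈ 22.000 × (0.5000 + 0.2500 + 0.1250 + 0.0625 + 0.0313) ≈ 22.000 × 0.9688 ≈ 21.314 mcg/mL.

21.3 mcg/mL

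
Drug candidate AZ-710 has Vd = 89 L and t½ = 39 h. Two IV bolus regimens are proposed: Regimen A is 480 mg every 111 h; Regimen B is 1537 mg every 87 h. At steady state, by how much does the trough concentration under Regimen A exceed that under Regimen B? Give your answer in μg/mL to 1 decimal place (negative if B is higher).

-3.8 μg/mL

Regimen A: f = (1/2)^(111/39) ≈ 0.1391; Cmin,ss = (480/89)·f/(1−f) ≈ 0.871 μg/mL.
Regimen B: f = (1/2)^(87/39) ≈ 0.2130; Cmin,ss = (1537/89)·f/(1−f) ≈ 4.674 μg/mL.
Difference ≈ 0.871 − 4.674 ≈ -3.803 μg/mL.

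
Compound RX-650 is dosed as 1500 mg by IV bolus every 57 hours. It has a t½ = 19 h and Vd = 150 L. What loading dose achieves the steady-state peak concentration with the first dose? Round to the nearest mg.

f = (1/2)^(57/19) ≈ 0.125000; accumulation ratio R = 1/(1−f) ≈ 1.14286.
Loading dose to hit Cmax,ss on first dose: D_load = D_maint·R ≈ 1500 × 1.14286 ≈ 1714.29 mg.

1714 mg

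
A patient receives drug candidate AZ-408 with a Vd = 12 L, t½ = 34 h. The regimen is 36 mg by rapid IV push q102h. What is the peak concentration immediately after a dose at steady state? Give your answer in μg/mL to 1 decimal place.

3.4 μg/mL

The dosing interval is 3 half-lives, so f = 2^(−3) = 0.125.
Accumulation ratio R = 1/(1 − f) = 1/0.875 = 8/7.
Single-dose peak C₀ = D/Vd = 36/12 = 3 μg/mL.
Steady-state peak Cmax,ss = C₀·R = 3 × 8/7 ≈ 3.429 μg/mL.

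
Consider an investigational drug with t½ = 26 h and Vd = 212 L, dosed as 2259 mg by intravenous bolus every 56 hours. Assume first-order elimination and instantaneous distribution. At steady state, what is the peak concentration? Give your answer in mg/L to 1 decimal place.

13.7 mg/L

Over one 56-h interval, 56/26 ≈ 2.1538 half-lives elapse, leaving f ≈ 0.2247 of each dose.
At steady state, accumulation factor R = 1/(1 − e^(−kτ)) ≈ 1.2898.
Each bolus raises the concentration by D/Vd = 2259/212 ≈ 10.656 mg/L.
Cmax,ss = C₀/(1 − f) ≈ 10.656/0.7753 ≈ 13.744 mg/L.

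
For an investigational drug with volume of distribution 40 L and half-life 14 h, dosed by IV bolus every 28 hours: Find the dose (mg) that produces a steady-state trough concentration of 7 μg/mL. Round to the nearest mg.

τ/t½ = 28/14 ≈ 2, so f = (1/2)^(28/14) ≈ 0.250000.
Cmin,ss = (D/Vd)·f/(1−f), so D = Cmin,ss·Vd·(1−f)/f.
D = 7 × 40 × (1−f)/f ≈ 7 × 40 × 3.00000 ≈ 840.00 mg.

840 mg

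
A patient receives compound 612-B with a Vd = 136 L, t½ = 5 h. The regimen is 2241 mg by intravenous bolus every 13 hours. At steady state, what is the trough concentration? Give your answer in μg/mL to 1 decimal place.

Over one 13-h interval, 13/5 ≈ 2.6 half-lives elapse, leaving f ≈ 0.1649 of each dose.
Single-dose peak C₀ = D/Vd = 2241/136 ≈ 16.478 μg/mL.
Steady-state trough Cmin,ss = C₀·f/(1−f) ≈ 16.478 × 0.1649/0.8351 ≈ 3.254 μg/mL.

3.3 μg/mL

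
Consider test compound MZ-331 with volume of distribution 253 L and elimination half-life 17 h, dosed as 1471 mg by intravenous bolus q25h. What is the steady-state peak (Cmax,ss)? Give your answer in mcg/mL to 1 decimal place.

9.1 mcg/mL

τ/t½ = 25/17 ≈ 1.4706, so fraction remaining f = (1/2)^(25/17) ≈ 0.3608.
At steady state, accumulation factor R = 1/(1 − e^(−kτ)) ≈ 1.5645.
Single-dose peak C₀ = D/Vd = 1471/253 ≈ 5.814 mcg/mL.
Steady-state peak Cmax,ss = C₀·R ≈ 5.814 × 1.5645 ≈ 9.096 mcg/mL.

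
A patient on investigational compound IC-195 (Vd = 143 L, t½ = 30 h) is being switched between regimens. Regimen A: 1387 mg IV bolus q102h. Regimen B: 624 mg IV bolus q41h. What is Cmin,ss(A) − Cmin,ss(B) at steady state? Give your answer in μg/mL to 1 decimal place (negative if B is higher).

Regimen A: f = (1/2)^(102/30) ≈ 0.0947; Cmin,ss = (1387/143)·f/(1−f) ≈ 1.015 μg/mL.
Regimen B: f = (1/2)^(41/30) ≈ 0.3878; Cmin,ss = (624/143)·f/(1−f) ≈ 2.764 μg/mL.
Difference ≈ 1.015 − 2.764 ≈ -1.749 μg/mL.

-1.7 μg/mL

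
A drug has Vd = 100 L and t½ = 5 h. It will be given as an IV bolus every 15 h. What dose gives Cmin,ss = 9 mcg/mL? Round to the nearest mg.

τ/t½ = 15/5 ≈ 3, so f = (1/2)^(15/5) ≈ 0.125000.
Cmin,ss = (D/Vd)·f/(1−f), so D = Cmin,ss·Vd·(1−f)/f.
D = 9 × 100 × (1−f)/f ≈ 9 × 100 × 7.00000 ≈ 6300.00 mg.

6300 mg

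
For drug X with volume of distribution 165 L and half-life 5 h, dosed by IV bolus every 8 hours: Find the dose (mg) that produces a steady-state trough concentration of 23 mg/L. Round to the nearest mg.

7709 mg

τ/t½ = 8/5 ≈ 1.6, so f = (1/2)^(8/5) ≈ 0.329877.
Cmin,ss = (D/Vd)·f/(1−f), so D = Cmin,ss·Vd·(1−f)/f.
D = 23 × 165 × (1−f)/f ≈ 23 × 165 × 2.03143 ≈ 7709.28 mg.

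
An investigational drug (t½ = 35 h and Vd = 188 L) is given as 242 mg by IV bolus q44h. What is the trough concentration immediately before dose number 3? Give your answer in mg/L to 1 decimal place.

f = (1/2)^(τ/t½) = (1/2)^(44/35) ≈ 0.4184.
C₀ = D/Vd = 242/188 ≈ 1.287 mg/L.
Before the 3rd dose, 2 doses have been given. Superposition: Cmin = C₀·(f + f²).
≈ 1.287 × (0.4184 + 0.1751) ≈ 1.287 × 0.5935 ≈ 0.764 mg/L.

0.8 mg/L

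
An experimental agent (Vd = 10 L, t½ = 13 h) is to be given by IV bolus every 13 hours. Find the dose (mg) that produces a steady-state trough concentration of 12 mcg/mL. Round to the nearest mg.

120 mg

τ/t½ = 13/13 ≈ 1, so f = (1/2)^(13/13) ≈ 0.500000.
Cmin,ss = (D/Vd)·f/(1−f), so D = Cmin,ss·Vd·(1−f)/f.
D = 12 × 10 × (1−f)/f ≈ 12 × 10 × 1.00000 ≈ 120.00 mg.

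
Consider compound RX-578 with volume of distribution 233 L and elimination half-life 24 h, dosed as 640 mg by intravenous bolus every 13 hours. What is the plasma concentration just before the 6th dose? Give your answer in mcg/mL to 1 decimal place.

f = (1/2)^(τ/t½) = (1/2)^(13/24) ≈ 0.6870.
C₀ = D/Vd = 640/233 ≈ 2.747 mcg/mL.
Before the 6th dose, 5 doses have been given. Superposition: Cmin = C₀·(f + f² + … + f^5).
≈ 2.747 × (0.6870 + 0.4720 + 0.3242 + 0.2228 + 0.1530) ≈ 2.747 × 1.8590 ≈ 5.107 mcg/mL.

5.1 mcg/mL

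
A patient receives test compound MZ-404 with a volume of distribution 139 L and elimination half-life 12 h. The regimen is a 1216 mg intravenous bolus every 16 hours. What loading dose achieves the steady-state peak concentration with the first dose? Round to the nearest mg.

2016 mg

f = (1/2)^(16/12) ≈ 0.396850; accumulation ratio R = 1/(1−f) ≈ 1.65796.
Loading dose to hit Cmax,ss on first dose: D_load = D_maint·R ≈ 1216 × 1.65796 ≈ 2016.08 mg.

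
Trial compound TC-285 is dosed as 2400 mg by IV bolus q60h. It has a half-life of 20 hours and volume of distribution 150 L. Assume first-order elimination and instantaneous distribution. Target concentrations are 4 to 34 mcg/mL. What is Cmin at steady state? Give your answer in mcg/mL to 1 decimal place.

The dosing interval is 3 half-lives, so f = 2^(−3) = 0.125.
At steady state, R = 1/(1 − 0.125) = 8/7.
Single-dose peak C₀ = D/Vd = 2400/150 = 16 mcg/mL.
Steady-state peak Cmax,ss = C₀·R = 16 × 8/7 ≈ 18.286 mcg/mL.
Steady-state trough Cmin,ss = Cmax,ss·f ≈ 18.286 × 0.125 ≈ 2.286 mcg/mL.
Trough 2.3 mcg/mL vs MEC 4 mcg/mL: subtherapeutic.

2.3 mcg/mL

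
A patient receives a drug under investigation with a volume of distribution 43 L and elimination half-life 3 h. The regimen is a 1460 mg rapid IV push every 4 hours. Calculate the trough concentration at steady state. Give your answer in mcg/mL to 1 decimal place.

Over one 4-h interval, 4/3 ≈ 1.3333 half-lives elapse, leaving f ≈ 0.3969 of each dose.
At steady state, accumulation factor R = 1/(1 − e^(−kτ)) ≈ 1.6581.
Each bolus raises the concentration by D/Vd = 1460/43 ≈ 33.953 mcg/mL.
Cmax,ss = C₀/(1 − f) ≈ 33.953/0.6031 ≈ 56.297 mcg/mL.
Steady-state trough Cmin,ss = Cmax,ss·f ≈ 56.297 × 0.3969 ≈ 22.344 mcg/mL.

22.3 mcg/mL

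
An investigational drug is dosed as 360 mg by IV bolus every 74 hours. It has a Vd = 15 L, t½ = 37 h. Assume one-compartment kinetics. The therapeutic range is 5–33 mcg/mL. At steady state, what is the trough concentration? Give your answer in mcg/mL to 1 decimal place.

τ = 74 h = 2 half-lives, so f = (1/2)^2 = 0.25.
At steady state, R = 1/(1 − 0.25) = 4/3.
Single-dose peak C₀ = D/Vd = 360/15 = 24 mcg/mL.
Steady-state peak Cmax,ss = C₀·R = 24 × 4/3 ≈ 32.000 mcg/mL.
Steady-state trough Cmin,ss = Cmax,ss·f ≈ 32.000 × 0.25 ≈ 8.000 mcg/mL.
Trough 8.0 mcg/mL vs MEC 5 mcg/mL: adequate.

8.0 mcg/mL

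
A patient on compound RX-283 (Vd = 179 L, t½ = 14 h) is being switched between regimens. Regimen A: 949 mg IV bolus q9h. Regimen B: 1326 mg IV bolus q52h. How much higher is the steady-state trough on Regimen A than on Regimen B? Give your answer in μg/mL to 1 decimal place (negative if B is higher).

Regimen A: f = (1/2)^(9/14) ≈ 0.6404; Cmin,ss = (949/179)·f/(1−f) ≈ 9.442 μg/mL.
Regimen B: f = (1/2)^(52/14) ≈ 0.0762; Cmin,ss = (1326/179)·f/(1−f) ≈ 0.611 μg/mL.
Difference ≈ 9.442 − 0.611 ≈ 8.831 μg/mL.

8.8 μg/mL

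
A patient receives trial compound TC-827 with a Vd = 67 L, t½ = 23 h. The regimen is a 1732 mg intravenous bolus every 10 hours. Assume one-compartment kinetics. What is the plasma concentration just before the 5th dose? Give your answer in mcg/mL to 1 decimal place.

f = (1/2)^(τ/t½) = (1/2)^(10/23) ≈ 0.7398.
C₀ = D/Vd = 1732/67 ≈ 25.851 mcg/mL.
Before the 5th dose, 4 doses have been given. Superposition: Cmin = C₀·(f + f² + … + f^4).
≈ 25.851 × (0.7398 + 0.5473 + 0.4049 + 0.2995) ≈ 25.851 × 1.9915 ≈ 51.482 mcg/mL.

51.5 mcg/mL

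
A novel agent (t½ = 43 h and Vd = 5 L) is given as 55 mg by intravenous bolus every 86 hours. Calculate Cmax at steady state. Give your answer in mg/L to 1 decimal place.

14.7 mg/L

The dosing interval is 2 half-lives, so f = 2^(−2) = 0.25.
Accumulation ratio R = 1/(1 − f) = 1/0.75 = 4/3.
Single-dose peak C₀ = D/Vd = 55/5 = 11 mg/L.
Steady-state peak Cmax,ss = C₀·R = 11 × 4/3 ≈ 14.667 mg/L.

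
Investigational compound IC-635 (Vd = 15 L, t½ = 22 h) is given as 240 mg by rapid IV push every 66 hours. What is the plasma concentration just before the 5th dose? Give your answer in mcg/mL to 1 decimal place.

f = (1/2)^(τ/t½) = (1/2)^(66/22) ≈ 0.1250.
C₀ = D/Vd = 240/15 ≈ 16.000 mcg/mL.
Before the 5th dose, 4 doses have been given. Superposition: Cmin = C₀·(f + f² + … + f^4).
≈ 16.000 × (0.1250 + 0.0156 + 0.0020 + 0.0002) ≈ 16.000 × 0.1428 ≈ 2.285 mcg/mL.

2.3 mcg/mL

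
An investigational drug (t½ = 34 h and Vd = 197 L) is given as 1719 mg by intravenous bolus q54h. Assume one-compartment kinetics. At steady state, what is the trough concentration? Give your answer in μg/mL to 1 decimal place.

4.3 μg/mL

τ/t½ = 54/34 ≈ 1.5882, so fraction remaining f = (1/2)^(54/34) ≈ 0.3326.
At steady state, accumulation factor R = 1/(1 − e^(−kτ)) ≈ 1.4984.
Single-dose peak C₀ = D/Vd = 1719/197 ≈ 8.726 μg/mL.
Cmax,ss = C₀/(1 − f) ≈ 8.726/0.6674 ≈ 13.075 μg/mL.
One interval later, Cmin,ss = Cmax,ss·e^(−kτ) ≈ 13.075 × 0.3326 ≈ 4.349 μg/mL.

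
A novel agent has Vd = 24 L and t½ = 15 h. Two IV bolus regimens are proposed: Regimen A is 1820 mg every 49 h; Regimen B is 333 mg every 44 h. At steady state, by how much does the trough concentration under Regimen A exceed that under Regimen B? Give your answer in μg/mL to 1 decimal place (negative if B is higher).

Regimen A: f = (1/2)^(49/15) ≈ 0.1039; Cmin,ss = (1820/24)·f/(1−f) ≈ 8.793 μg/mL.
Regimen B: f = (1/2)^(44/15) ≈ 0.1309; Cmin,ss = (333/24)·f/(1−f) ≈ 2.090 μg/mL.
Difference ≈ 8.793 − 2.090 ≈ 6.703 μg/mL.

6.7 μg/mL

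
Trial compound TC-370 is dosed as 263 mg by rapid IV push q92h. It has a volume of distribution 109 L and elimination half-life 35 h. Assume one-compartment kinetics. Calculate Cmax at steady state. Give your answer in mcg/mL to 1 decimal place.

2.9 mcg/mL

Over one 92-h interval, 92/35 ≈ 2.6286 half-lives elapse, leaving f ≈ 0.1617 of each dose.
Accumulation ratio R = 1/(1 − f) ≈ 1/0.8383 ≈ 1.1929.
Each bolus raises the concentration by D/Vd = 263/109 ≈ 2.413 mcg/mL.
Steady-state peak Cmax,ss = C₀·R ≈ 2.413 × 1.1929 ≈ 2.878 mcg/mL.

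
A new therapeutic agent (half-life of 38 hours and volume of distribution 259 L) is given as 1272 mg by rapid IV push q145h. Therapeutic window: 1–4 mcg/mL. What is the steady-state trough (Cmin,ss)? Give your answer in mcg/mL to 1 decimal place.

0.4 mcg/mL

τ/t½ = 145/38 ≈ 3.8158, so fraction remaining f = (1/2)^(145/38) ≈ 0.0710.
Accumulation ratio R = 1/(1 − f) ≈ 1/0.9290 ≈ 1.0764.
Single-dose peak C₀ = D/Vd = 1272/259 ≈ 4.911 mcg/mL.
Steady-state peak Cmax,ss = C₀·R ≈ 4.911 × 1.0764 ≈ 5.286 mcg/mL.
One interval later, Cmin,ss = Cmax,ss·e^(−kτ) ≈ 5.286 × 0.0710 ≈ 0.375 mcg/mL.
Trough 0.4 mcg/mL vs MEC 1 mcg/mL: subtherapeutic.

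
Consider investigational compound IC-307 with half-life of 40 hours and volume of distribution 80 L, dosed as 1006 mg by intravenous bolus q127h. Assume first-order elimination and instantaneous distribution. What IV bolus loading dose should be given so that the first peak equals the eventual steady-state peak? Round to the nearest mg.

f = (1/2)^(127/40) ≈ 0.110721; accumulation ratio R = 1/(1−f) ≈ 1.12451.
Loading dose to hit Cmax,ss on first dose: D_load = D_maint·R ≈ 1006 × 1.12451 ≈ 1131.26 mg.

1131 mg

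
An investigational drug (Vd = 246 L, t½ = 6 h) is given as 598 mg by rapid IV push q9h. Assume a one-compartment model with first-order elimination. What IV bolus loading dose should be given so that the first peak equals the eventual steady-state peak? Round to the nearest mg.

925 mg

f = (1/2)^(9/6) ≈ 0.353553; accumulation ratio R = 1/(1−f) ≈ 1.54692.
Loading dose to hit Cmax,ss on first dose: D_load = D_maint·R ≈ 598 × 1.54692 ≈ 925.06 mg.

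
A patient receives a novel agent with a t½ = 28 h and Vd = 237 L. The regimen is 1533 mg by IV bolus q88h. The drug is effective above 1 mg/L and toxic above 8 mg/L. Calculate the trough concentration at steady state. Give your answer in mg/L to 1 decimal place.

Over one 88-h interval, 88/28 ≈ 3.1429 half-lives elapse, leaving f ≈ 0.1132 of each dose.
Each bolus raises the concentration by D/Vd = 1533/237 ≈ 6.468 mg/L.
Steady-state trough Cmin,ss = C₀·f/(1−f) ≈ 6.468 × 0.1132/0.8868 ≈ 0.826 mg/L.
Trough 0.8 mg/L vs MEC 1 mg/L: subtherapeutic.

0.8 mg/L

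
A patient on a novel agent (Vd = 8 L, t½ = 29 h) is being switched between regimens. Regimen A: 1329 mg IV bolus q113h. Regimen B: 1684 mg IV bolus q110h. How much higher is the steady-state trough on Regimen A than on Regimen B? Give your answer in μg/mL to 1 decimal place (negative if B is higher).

Regimen A: f = (1/2)^(113/29) ≈ 0.0671; Cmin,ss = (1329/8)·f/(1−f) ≈ 11.949 μg/mL.
Regimen B: f = (1/2)^(110/29) ≈ 0.0721; Cmin,ss = (1684/8)·f/(1−f) ≈ 16.356 μg/mL.
Difference ≈ 11.949 − 16.356 ≈ -4.407 μg/mL.

-4.4 μg/mL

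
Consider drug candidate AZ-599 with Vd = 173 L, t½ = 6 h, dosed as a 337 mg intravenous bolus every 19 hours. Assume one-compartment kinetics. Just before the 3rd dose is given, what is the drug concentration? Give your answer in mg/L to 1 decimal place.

0.2 mg/L

f = (1/2)^(τ/t½) = (1/2)^(19/6) ≈ 0.1114.
C₀ = D/Vd = 337/173 ≈ 1.948 mg/L.
Before the 3rd dose, 2 doses have been given. Superposition: Cmin = C₀·(f + f²).
≈ 1.948 × (0.1114 + 0.0124) ≈ 1.948 × 0.1238 ≈ 0.241 mg/L.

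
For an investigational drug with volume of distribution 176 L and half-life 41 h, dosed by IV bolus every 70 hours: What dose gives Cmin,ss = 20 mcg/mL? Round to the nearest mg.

τ/t½ = 70/41 ≈ 1.7073, so f = (1/2)^(70/41) ≈ 0.306229.
Cmin,ss = (D/Vd)·f/(1−f), so D = Cmin,ss·Vd·(1−f)/f.
D = 20 × 176 × (1−f)/f ≈ 20 × 176 × 2.26553 ≈ 7974.67 mg.

7975 mg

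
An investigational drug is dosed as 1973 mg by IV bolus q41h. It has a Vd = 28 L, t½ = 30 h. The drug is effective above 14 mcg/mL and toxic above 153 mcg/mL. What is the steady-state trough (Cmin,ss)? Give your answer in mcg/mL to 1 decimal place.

Over one 41-h interval, 41/30 ≈ 1.3667 half-lives elapse, leaving f ≈ 0.3878 of each dose.
At steady state, accumulation factor R = 1/(1 − e^(−kτ)) ≈ 1.6335.
Single-dose peak C₀ = D/Vd = 1973/28 ≈ 70.464 mcg/mL.
Cmax,ss = C₀/(1 − f) ≈ 70.464/0.6122 ≈ 115.100 mcg/mL.
Steady-state trough Cmin,ss = Cmax,ss·f ≈ 115.100 × 0.3878 ≈ 44.636 mcg/mL.
Trough 44.6 mcg/mL vs MEC 14 mcg/mL: adequate.

44.6 mcg/mL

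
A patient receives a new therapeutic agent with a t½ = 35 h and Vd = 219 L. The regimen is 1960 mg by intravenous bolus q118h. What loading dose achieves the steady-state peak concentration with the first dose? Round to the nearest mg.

f = (1/2)^(118/35) ≈ 0.096627; accumulation ratio R = 1/(1−f) ≈ 1.10696.
Loading dose to hit Cmax,ss on first dose: D_load = D_maint·R ≈ 1960 × 1.10696 ≈ 2169.64 mg.

2170 mg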